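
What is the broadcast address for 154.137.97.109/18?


Network: 154.137.64.0/18
Host bits = 14
Set all host bits to 1:
Broadcast: 154.137.127.255


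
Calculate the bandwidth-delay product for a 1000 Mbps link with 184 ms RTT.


BDP = bandwidth * RTT
= 1000 Mbps * 184 ms
= 1000 * 1e6 * 184 / 1000 bits
= 184000000 bits
= 23000000 bytes
= 22460.9375 KB
BDP = 184000000 bits (23000000 bytes)


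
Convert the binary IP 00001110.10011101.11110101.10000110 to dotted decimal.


00001110 = 14
10011101 = 157
11110101 = 245
10000110 = 134
IP: 14.157.245.134


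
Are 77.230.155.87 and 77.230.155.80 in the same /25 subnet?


Mask: 255.255.255.128
77.230.155.87 AND mask = 77.230.155.0
77.230.155.80 AND mask = 77.230.155.0
Yes, same subnet (77.230.155.0)


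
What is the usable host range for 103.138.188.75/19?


Network: 103.138.160.0
Broadcast: 103.138.191.255
First usable = network + 1
Last usable = broadcast - 1
Range: 103.138.160.1 to 103.138.191.254


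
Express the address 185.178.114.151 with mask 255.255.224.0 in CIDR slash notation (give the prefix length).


Binary: 11111111.11111111.11100000.00000000
Count leading 1s
Prefix: /19


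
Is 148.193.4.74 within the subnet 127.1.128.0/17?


Subnet network: 127.1.128.0
Test IP AND mask: 148.193.0.0
No, 148.193.4.74 is not in 127.1.128.0/17


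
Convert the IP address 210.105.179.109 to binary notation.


210 = 11010010
105 = 01101001
179 = 10110011
109 = 01101101
Binary: 11010010.01101001.10110011.01101101


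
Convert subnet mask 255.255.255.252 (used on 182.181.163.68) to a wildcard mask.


Subnet mask: 255.255.255.252
Wildcard = 255.255.255.255 - subnet mask
255 - 255 = 0
255 - 255 = 0
255 - 255 = 0
255 - 252 = 3
Wildcard: 0.0.0.3


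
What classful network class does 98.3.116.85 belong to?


First octet: 98
Binary: 01100010
0xxxxxxx -> Class A (1-126)
Class A, default mask 255.0.0.0 (/8)


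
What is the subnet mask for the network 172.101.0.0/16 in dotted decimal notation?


/16 means 16 network bits, 16 host bits
Binary: 11111111111111110000000000000000
Mask: 255.255.0.0


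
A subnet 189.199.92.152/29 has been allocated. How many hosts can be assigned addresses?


Host bits = 32 - 29 = 3
Total addresses = 2^3 = 8
Usable = total - 2 (network and broadcast)
Usable hosts: 6


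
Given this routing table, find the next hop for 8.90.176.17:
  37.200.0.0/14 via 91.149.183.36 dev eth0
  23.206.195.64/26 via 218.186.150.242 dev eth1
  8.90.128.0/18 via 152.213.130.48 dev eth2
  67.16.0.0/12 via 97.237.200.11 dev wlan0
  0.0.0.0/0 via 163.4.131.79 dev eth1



Longest prefix match for 8.90.176.17:
  /14 37.200.0.0: no
  /26 23.206.195.64: no
  /18 8.90.128.0: MATCH
  /12 67.16.0.0: no
  /0 0.0.0.0: MATCH
Selected: next-hop 152.213.130.48 via eth2 (matched /18)


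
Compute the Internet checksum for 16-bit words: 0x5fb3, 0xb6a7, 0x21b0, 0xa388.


Sum all words (with carry folding):
+ 0x5fb3 = 0x5fb3
+ 0xb6a7 = 0x165b
+ 0x21b0 = 0x380b
+ 0xa388 = 0xdb93
One's complement: ~0xdb93
Checksum = 0x246c


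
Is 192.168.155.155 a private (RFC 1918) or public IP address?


RFC 1918 private ranges:
  10.0.0.0/8 (10.0.0.0 - 10.255.255.255)
  172.16.0.0/12 (172.16.0.0 - 172.31.255.255)
  192.168.0.0/16 (192.168.0.0 - 192.168.255.255)
Private (in 192.168.0.0/16)


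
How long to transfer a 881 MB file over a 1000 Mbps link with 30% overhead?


Effective throughput = 1000 * (1 - 30/100) = 700 Mbps
File size in Mb = 881 * 8 = 7048 Mb
Time = 7048 / 700
Time = 10.0686 seconds


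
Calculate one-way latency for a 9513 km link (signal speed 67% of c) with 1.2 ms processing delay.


Speed = 0.67 * 3e5 km/s = 201000 km/s
Propagation delay = 9513 / 201000 = 0.0473 s = 47.3284 ms
Processing delay = 1.2 ms
Total one-way latency = 48.5284 ms


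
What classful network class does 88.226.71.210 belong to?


First octet: 88
Binary: 01011000
0xxxxxxx -> Class A (1-126)
Class A, default mask 255.0.0.0 (/8)


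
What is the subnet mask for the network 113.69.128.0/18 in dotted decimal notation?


/18 means 18 network bits, 14 host bits
Binary: 11111111111111111100000000000000
Mask: 255.255.192.0


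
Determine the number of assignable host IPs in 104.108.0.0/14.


Host bits = 32 - 14 = 18
Total addresses = 2^18 = 262144
Usable = total - 2 (network and broadcast)
Usable hosts: 262142


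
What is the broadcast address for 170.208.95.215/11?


Network: 170.192.0.0/11
Host bits = 21
Set all host bits to 1:
Broadcast: 170.223.255.255


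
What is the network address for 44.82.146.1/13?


IP:   00101100.01010010.10010010.00000001
Mask: 11111111.11111000.00000000.00000000
AND operation:
Net:  00101100.01010000.00000000.00000000
Network: 44.80.0.0/13


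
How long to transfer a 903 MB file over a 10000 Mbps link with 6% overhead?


Effective throughput = 10000 * (1 - 6/100) = 9400 Mbps
File size in Mb = 903 * 8 = 7224 Mb
Time = 7224 / 9400
Time = 0.7685 seconds


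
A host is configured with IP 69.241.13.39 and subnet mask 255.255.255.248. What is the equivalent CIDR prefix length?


Binary: 11111111.11111111.11111111.11111000
Count leading 1s
Prefix: /29


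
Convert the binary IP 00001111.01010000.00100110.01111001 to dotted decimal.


00001111 = 15
01010000 = 80
00100110 = 38
01111001 = 121
IP: 15.80.38.121


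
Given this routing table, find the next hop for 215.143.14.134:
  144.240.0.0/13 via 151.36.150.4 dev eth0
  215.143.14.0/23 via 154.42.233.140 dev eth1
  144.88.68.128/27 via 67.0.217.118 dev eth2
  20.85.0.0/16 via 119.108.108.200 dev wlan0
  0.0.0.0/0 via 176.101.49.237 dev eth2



Longest prefix match for 215.143.14.134:
  /13 144.240.0.0: no
  /23 215.143.14.0: MATCH
  /27 144.88.68.128: no
  /16 20.85.0.0: no
  /0 0.0.0.0: MATCH
Selected: next-hop 154.42.233.140 via eth1 (matched /23)


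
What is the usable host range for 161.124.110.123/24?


Network: 161.124.110.0
Broadcast: 161.124.110.255
First usable = network + 1
Last usable = broadcast - 1
Range: 161.124.110.1 to 161.124.110.254


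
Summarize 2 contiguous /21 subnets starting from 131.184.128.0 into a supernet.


Original prefix: /21
Number of subnets: 2 = 2^1
New prefix = 21 - 1 = 20
Supernet: 131.184.128.0/20


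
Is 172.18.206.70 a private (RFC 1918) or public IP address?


RFC 1918 private ranges:
  10.0.0.0/8 (10.0.0.0 - 10.255.255.255)
  172.16.0.0/12 (172.16.0.0 - 172.31.255.255)
  192.168.0.0/16 (192.168.0.0 - 192.168.255.255)
Private (in 172.16.0.0/12)


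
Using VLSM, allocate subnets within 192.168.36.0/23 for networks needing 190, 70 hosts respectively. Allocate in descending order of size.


190 hosts -> /24 (254 usable): 192.168.36.0/24
70 hosts -> /25 (126 usable): 192.168.37.0/25
Allocation: 192.168.36.0/24 (190 hosts, 254 usable); 192.168.37.0/25 (70 hosts, 126 usable)


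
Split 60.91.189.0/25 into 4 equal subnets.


New prefix = 25 + 2 = 27
Each subnet has 32 addresses
  60.91.189.0/27
  60.91.189.32/27
  60.91.189.64/27
  60.91.189.96/27
Subnets: 60.91.189.0/27, 60.91.189.32/27, 60.91.189.64/27, 60.91.189.96/27


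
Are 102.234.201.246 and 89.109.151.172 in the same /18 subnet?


Mask: 255.255.192.0
102.234.201.246 AND mask = 102.234.192.0
89.109.151.172 AND mask = 89.109.128.0
No, different subnets (102.234.192.0 vs 89.109.128.0)


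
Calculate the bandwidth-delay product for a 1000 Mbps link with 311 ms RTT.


BDP = bandwidth * RTT
= 1000 Mbps * 311 ms
= 1000 * 1e6 * 311 / 1000 bits
= 311000000 bits
= 38875000 bytes
= 37963.8672 KB
BDP = 311000000 bits (38875000 bytes)


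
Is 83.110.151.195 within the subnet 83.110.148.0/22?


Subnet network: 83.110.148.0
Test IP AND mask: 83.110.148.0
Yes, 83.110.151.195 is in 83.110.148.0/22


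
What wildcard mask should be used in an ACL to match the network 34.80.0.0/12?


Subnet mask: 255.240.0.0
Wildcard = 255.255.255.255 - subnet mask
255 - 255 = 0
255 - 240 = 15
255 - 0 = 255
255 - 0 = 255
Wildcard: 0.15.255.255


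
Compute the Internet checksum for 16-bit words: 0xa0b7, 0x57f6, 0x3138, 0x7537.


Sum all words (with carry folding):
+ 0xa0b7 = 0xa0b7
+ 0x57f6 = 0xf8ad
+ 0x3138 = 0x29e6
+ 0x7537 = 0x9f1d
One's complement: ~0x9f1d
Checksum = 0x60e2


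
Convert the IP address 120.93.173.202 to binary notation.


120 = 01111000
93 = 01011101
173 = 10101101
202 = 11001010
Binary: 01111000.01011101.10101101.11001010


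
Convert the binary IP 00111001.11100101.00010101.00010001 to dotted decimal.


00111001 = 57
11100101 = 229
00010101 = 21
00010001 = 17
IP: 57.229.21.17


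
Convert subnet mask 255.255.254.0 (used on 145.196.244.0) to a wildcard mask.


Subnet mask: 255.255.254.0
Wildcard = 255.255.255.255 - subnet mask
255 - 255 = 0
255 - 255 = 0
255 - 254 = 1
255 - 0 = 255
Wildcard: 0.0.1.255


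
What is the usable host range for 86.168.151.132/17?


Network: 86.168.128.0
Broadcast: 86.168.255.255
First usable = network + 1
Last usable = broadcast - 1
Range: 86.168.128.1 to 86.168.255.254


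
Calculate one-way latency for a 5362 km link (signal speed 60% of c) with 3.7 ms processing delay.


Speed = 0.6 * 3e5 km/s = 180000 km/s
Propagation delay = 5362 / 180000 = 0.0298 s = 29.7889 ms
Processing delay = 3.7 ms
Total one-way latency = 33.4889 ms


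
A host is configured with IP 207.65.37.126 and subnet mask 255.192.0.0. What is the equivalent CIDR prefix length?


Binary: 11111111.11000000.00000000.00000000
Count leading 1s
Prefix: /10


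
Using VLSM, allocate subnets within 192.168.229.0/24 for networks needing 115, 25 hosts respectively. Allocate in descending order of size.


115 hosts -> /25 (126 usable): 192.168.229.0/25
25 hosts -> /27 (30 usable): 192.168.229.128/27
Allocation: 192.168.229.0/25 (115 hosts, 126 usable); 192.168.229.128/27 (25 hosts, 30 usable)


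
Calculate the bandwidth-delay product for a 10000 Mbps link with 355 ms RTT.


BDP = bandwidth * RTT
= 10000 Mbps * 355 ms
= 10000 * 1e6 * 355 / 1000 bits
= 3550000000 bits
= 443750000 bytes
= 433349.6094 KB
BDP = 3550000000 bits (443750000 bytes)


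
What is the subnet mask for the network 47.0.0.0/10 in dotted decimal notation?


/10 means 10 network bits, 22 host bits
Binary: 11111111110000000000000000000000
Mask: 255.192.0.0


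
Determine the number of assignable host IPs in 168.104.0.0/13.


Host bits = 32 - 13 = 19
Total addresses = 2^19 = 524288
Usable = total - 2 (network and broadcast)
Usable hosts: 524286


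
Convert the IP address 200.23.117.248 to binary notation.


200 = 11001000
23 = 00010111
117 = 01110101
248 = 11111000
Binary: 11001000.00010111.01110101.11111000


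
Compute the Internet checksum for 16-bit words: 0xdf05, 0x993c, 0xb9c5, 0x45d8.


Sum all words (with carry folding):
+ 0xdf05 = 0xdf05
+ 0x993c = 0x7842
+ 0xb9c5 = 0x3208
+ 0x45d8 = 0x77e0
One's complement: ~0x77e0
Checksum = 0x881f


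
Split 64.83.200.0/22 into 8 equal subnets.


New prefix = 22 + 3 = 25
Each subnet has 128 addresses
  64.83.200.0/25
  64.83.200.128/25
  64.83.201.0/25
  64.83.201.128/25
  64.83.202.0/25
  64.83.202.128/25
  64.83.203.0/25
  64.83.203.128/25
Subnets: 64.83.200.0/25, 64.83.200.128/25, 64.83.201.0/25, 64.83.201.128/25, 64.83.202.0/25, 64.83.202.128/25, 64.83.203.0/25, 64.83.203.128/25


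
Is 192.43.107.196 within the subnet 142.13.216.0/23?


Subnet network: 142.13.216.0
Test IP AND mask: 192.43.106.0
No, 192.43.107.196 is not in 142.13.216.0/23


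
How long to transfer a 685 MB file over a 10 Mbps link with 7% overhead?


Effective throughput = 10 * (1 - 7/100) = 9.3 Mbps
File size in Mb = 685 * 8 = 5480 Mb
Time = 5480 / 9.3
Time = 589.2473 seconds


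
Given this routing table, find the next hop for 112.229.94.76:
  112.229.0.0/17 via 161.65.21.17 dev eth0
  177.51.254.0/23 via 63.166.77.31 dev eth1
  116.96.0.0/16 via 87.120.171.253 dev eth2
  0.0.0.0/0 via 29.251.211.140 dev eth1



Longest prefix match for 112.229.94.76:
  /17 112.229.0.0: MATCH
  /23 177.51.254.0: no
  /16 116.96.0.0: no
  /0 0.0.0.0: MATCH
Selected: next-hop 161.65.21.17 via eth0 (matched /17)


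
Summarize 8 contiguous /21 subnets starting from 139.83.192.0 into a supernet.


Original prefix: /21
Number of subnets: 8 = 2^3
New prefix = 21 - 3 = 18
Supernet: 139.83.192.0/18


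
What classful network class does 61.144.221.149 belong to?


First octet: 61
Binary: 00111101
0xxxxxxx -> Class A (1-126)
Class A, default mask 255.0.0.0 (/8)


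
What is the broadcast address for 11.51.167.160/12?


Network: 11.48.0.0/12
Host bits = 20
Set all host bits to 1:
Broadcast: 11.63.255.255


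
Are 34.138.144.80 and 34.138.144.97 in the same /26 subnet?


Mask: 255.255.255.192
34.138.144.80 AND mask = 34.138.144.64
34.138.144.97 AND mask = 34.138.144.64
Yes, same subnet (34.138.144.64)


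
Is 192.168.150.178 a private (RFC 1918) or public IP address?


RFC 1918 private ranges:
  10.0.0.0/8 (10.0.0.0 - 10.255.255.255)
  172.16.0.0/12 (172.16.0.0 - 172.31.255.255)
  192.168.0.0/16 (192.168.0.0 - 192.168.255.255)
Private (in 192.168.0.0/16)


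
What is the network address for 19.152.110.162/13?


IP:   00010011.10011000.01101110.10100010
Mask: 11111111.11111000.00000000.00000000
AND operation:
Net:  00010011.10011000.00000000.00000000
Network: 19.152.0.0/13


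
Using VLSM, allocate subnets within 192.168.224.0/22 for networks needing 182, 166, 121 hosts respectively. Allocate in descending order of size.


182 hosts -> /24 (254 usable): 192.168.224.0/24
166 hosts -> /24 (254 usable): 192.168.225.0/24
121 hosts -> /25 (126 usable): 192.168.226.0/25
Allocation: 192.168.224.0/24 (182 hosts, 254 usable); 192.168.225.0/24 (166 hosts, 254 usable); 192.168.226.0/25 (121 hosts, 126 usable)


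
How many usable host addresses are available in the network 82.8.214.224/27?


Host bits = 32 - 27 = 5
Total addresses = 2^5 = 32
Usable = total - 2 (network and broadcast)
Usable hosts: 30


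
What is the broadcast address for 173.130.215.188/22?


Network: 173.130.212.0/22
Host bits = 10
Set all host bits to 1:
Broadcast: 173.130.215.255


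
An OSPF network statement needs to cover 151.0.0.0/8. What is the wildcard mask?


Subnet mask: 255.0.0.0
Wildcard = 255.255.255.255 - subnet mask
255 - 255 = 0
255 - 0 = 255
255 - 0 = 255
255 - 0 = 255
Wildcard: 0.255.255.255


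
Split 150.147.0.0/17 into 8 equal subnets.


New prefix = 17 + 3 = 20
Each subnet has 4096 addresses
  150.147.0.0/20
  150.147.16.0/20
  150.147.32.0/20
  150.147.48.0/20
  150.147.64.0/20
  150.147.80.0/20
  150.147.96.0/20
  150.147.112.0/20
Subnets: 150.147.0.0/20, 150.147.16.0/20, 150.147.32.0/20, 150.147.48.0/20, 150.147.64.0/20, 150.147.80.0/20, 150.147.96.0/20, 150.147.112.0/20


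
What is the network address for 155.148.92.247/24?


IP:   10011011.10010100.01011100.11110111
Mask: 11111111.11111111.11111111.00000000
AND operation:
Net:  10011011.10010100.01011100.00000000
Network: 155.148.92.0/24


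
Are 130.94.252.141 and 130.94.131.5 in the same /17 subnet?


Mask: 255.255.128.0
130.94.252.141 AND mask = 130.94.128.0
130.94.131.5 AND mask = 130.94.128.0
Yes, same subnet (130.94.128.0)


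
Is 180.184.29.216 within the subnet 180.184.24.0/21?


Subnet network: 180.184.24.0
Test IP AND mask: 180.184.24.0
Yes, 180.184.29.216 is in 180.184.24.0/21


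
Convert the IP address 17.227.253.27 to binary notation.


17 = 00010001
227 = 11100011
253 = 11111101
27 = 00011011
Binary: 00010001.11100011.11111101.00011011


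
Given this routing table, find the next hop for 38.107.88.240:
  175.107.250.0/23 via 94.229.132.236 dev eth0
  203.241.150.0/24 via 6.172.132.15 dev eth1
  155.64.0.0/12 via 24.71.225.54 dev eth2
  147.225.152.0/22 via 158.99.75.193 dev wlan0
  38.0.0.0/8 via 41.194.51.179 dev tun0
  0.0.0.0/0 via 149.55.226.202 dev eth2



Longest prefix match for 38.107.88.240:
  /23 175.107.250.0: no
  /24 203.241.150.0: no
  /12 155.64.0.0: no
  /22 147.225.152.0: no
  /8 38.0.0.0: MATCH
  /0 0.0.0.0: MATCH
Selected: next-hop 41.194.51.179 via tun0 (matched /8)


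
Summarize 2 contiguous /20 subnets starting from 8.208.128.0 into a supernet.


Original prefix: /20
Number of subnets: 2 = 2^1
New prefix = 20 - 1 = 19
Supernet: 8.208.128.0/19


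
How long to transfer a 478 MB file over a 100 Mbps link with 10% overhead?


Effective throughput = 100 * (1 - 10/100) = 90 Mbps
File size in Mb = 478 * 8 = 3824 Mb
Time = 3824 / 90
Time = 42.4889 seconds


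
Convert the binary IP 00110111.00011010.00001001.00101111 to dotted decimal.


00110111 = 55
00011010 = 26
00001001 = 9
00101111 = 47
IP: 55.26.9.47


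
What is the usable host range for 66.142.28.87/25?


Network: 66.142.28.0
Broadcast: 66.142.28.127
First usable = network + 1
Last usable = broadcast - 1
Range: 66.142.28.1 to 66.142.28.126


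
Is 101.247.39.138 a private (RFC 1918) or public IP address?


RFC 1918 private ranges:
  10.0.0.0/8 (10.0.0.0 - 10.255.255.255)
  172.16.0.0/12 (172.16.0.0 - 172.31.255.255)
  192.168.0.0/16 (192.168.0.0 - 192.168.255.255)
Public (not in any RFC 1918 range)


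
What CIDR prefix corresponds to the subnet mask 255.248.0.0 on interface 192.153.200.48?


Binary: 11111111.11111000.00000000.00000000
Count leading 1s
Prefix: /13


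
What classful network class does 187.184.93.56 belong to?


First octet: 187
Binary: 10111011
10xxxxxx -> Class B (128-191)
Class B, default mask 255.255.0.0 (/16)


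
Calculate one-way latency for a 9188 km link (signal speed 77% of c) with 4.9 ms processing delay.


Speed = 0.77 * 3e5 km/s = 231000 km/s
Propagation delay = 9188 / 231000 = 0.0398 s = 39.7749 ms
Processing delay = 4.9 ms
Total one-way latency = 44.6749 ms


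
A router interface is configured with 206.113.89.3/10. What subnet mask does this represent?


/10 means 10 network bits, 22 host bits
Binary: 11111111110000000000000000000000
Mask: 255.192.0.0


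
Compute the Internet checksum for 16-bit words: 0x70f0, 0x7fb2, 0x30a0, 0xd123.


Sum all words (with carry folding):
+ 0x70f0 = 0x70f0
+ 0x7fb2 = 0xf0a2
+ 0x30a0 = 0x2143
+ 0xd123 = 0xf266
One's complement: ~0xf266
Checksum = 0x0d99


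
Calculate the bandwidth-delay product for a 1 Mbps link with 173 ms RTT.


BDP = bandwidth * RTT
= 1 Mbps * 173 ms
= 1 * 1e6 * 173 / 1000 bits
= 173000 bits
= 21625 bytes
= 21.1182 KB
BDP = 173000 bits (21625 bytes)


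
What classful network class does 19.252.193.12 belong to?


First octet: 19
Binary: 00010011
0xxxxxxx -> Class A (1-126)
Class A, default mask 255.0.0.0 (/8)


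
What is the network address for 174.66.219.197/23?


IP:   10101110.01000010.11011011.11000101
Mask: 11111111.11111111.11111110.00000000
AND operation:
Net:  10101110.01000010.11011010.00000000
Network: 174.66.218.0/23


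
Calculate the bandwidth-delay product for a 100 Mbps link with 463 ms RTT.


BDP = bandwidth * RTT
= 100 Mbps * 463 ms
= 100 * 1e6 * 463 / 1000 bits
= 46300000 bits
= 5787500 bytes
= 5651.8555 KB
BDP = 46300000 bits (5787500 bytes)


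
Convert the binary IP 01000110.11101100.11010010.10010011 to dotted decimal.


01000110 = 70
11101100 = 236
11010010 = 210
10010011 = 147
IP: 70.236.210.147


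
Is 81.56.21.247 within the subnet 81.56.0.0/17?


Subnet network: 81.56.0.0
Test IP AND mask: 81.56.0.0
Yes, 81.56.21.247 is in 81.56.0.0/17


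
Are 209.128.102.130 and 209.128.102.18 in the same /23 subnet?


Mask: 255.255.254.0
209.128.102.130 AND mask = 209.128.102.0
209.128.102.18 AND mask = 209.128.102.0
Yes, same subnet (209.128.102.0)


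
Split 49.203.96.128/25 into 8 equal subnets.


New prefix = 25 + 3 = 28
Each subnet has 16 addresses
  49.203.96.128/28
  49.203.96.144/28
  49.203.96.160/28
  49.203.96.176/28
  49.203.96.192/28
  49.203.96.208/28
  49.203.96.224/28
  49.203.96.240/28
Subnets: 49.203.96.128/28, 49.203.96.144/28, 49.203.96.160/28, 49.203.96.176/28, 49.203.96.192/28, 49.203.96.208/28, 49.203.96.224/28, 49.203.96.240/28


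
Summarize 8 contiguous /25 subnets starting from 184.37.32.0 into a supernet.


Original prefix: /25
Number of subnets: 8 = 2^3
New prefix = 25 - 3 = 22
Supernet: 184.37.32.0/22


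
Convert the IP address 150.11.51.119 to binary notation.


150 = 10010110
11 = 00001011
51 = 00110011
119 = 01110111
Binary: 10010110.00001011.00110011.01110111


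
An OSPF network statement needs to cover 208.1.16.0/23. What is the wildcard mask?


Subnet mask: 255.255.254.0
Wildcard = 255.255.255.255 - subnet mask
255 - 255 = 0
255 - 255 = 0
255 - 254 = 1
255 - 0 = 255
Wildcard: 0.0.1.255


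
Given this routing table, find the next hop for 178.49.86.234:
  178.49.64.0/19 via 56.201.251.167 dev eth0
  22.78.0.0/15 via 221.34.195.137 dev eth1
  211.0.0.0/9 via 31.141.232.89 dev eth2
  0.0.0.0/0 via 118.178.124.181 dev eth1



Longest prefix match for 178.49.86.234:
  /19 178.49.64.0: MATCH
  /15 22.78.0.0: no
  /9 211.0.0.0: no
  /0 0.0.0.0: MATCH
Selected: next-hop 56.201.251.167 via eth0 (matched /19)


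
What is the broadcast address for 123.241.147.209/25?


Network: 123.241.147.128/25
Host bits = 7
Set all host bits to 1:
Broadcast: 123.241.147.255


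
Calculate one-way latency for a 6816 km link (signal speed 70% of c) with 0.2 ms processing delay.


Speed = 0.7 * 3e5 km/s = 210000 km/s
Propagation delay = 6816 / 210000 = 0.0325 s = 32.4571 ms
Processing delay = 0.2 ms
Total one-way latency = 32.6571 ms


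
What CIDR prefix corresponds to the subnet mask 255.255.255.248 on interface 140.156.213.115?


Binary: 11111111.11111111.11111111.11111000
Count leading 1s
Prefix: /29


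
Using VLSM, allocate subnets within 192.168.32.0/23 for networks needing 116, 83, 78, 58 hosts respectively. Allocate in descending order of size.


116 hosts -> /25 (126 usable): 192.168.32.0/25
83 hosts -> /25 (126 usable): 192.168.32.128/25
78 hosts -> /25 (126 usable): 192.168.33.0/25
58 hosts -> /26 (62 usable): 192.168.33.128/26
Allocation: 192.168.32.0/25 (116 hosts, 126 usable); 192.168.32.128/25 (83 hosts, 126 usable); 192.168.33.0/25 (78 hosts, 126 usable); 192.168.33.128/26 (58 hosts, 62 usable)


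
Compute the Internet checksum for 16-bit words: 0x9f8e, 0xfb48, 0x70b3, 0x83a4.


Sum all words (with carry folding):
+ 0x9f8e = 0x9f8e
+ 0xfb48 = 0x9ad7
+ 0x70b3 = 0x0b8b
+ 0x83a4 = 0x8f2f
One's complement: ~0x8f2f
Checksum = 0x70d0


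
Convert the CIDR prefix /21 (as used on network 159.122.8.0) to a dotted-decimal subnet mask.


/21 means 21 network bits, 11 host bits
Binary: 11111111111111111111100000000000
Mask: 255.255.248.0


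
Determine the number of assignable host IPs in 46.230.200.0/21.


Host bits = 32 - 21 = 11
Total addresses = 2^11 = 2048
Usable = total - 2 (network and broadcast)
Usable hosts: 2046


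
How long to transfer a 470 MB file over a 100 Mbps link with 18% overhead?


Effective throughput = 100 * (1 - 18/100) = 82 Mbps
File size in Mb = 470 * 8 = 3760 Mb
Time = 3760 / 82
Time = 45.8537 seconds


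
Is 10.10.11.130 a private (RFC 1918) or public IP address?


RFC 1918 private ranges:
  10.0.0.0/8 (10.0.0.0 - 10.255.255.255)
  172.16.0.0/12 (172.16.0.0 - 172.31.255.255)
  192.168.0.0/16 (192.168.0.0 - 192.168.255.255)
Private (in 10.0.0.0/8)


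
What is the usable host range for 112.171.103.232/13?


Network: 112.168.0.0
Broadcast: 112.175.255.255
First usable = network + 1
Last usable = broadcast - 1
Range: 112.168.0.1 to 112.175.255.254


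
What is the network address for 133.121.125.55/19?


IP:   10000101.01111001.01111101.00110111
Mask: 11111111.11111111.11100000.00000000
AND operation:
Net:  10000101.01111001.01100000.00000000
Network: 133.121.96.0/19


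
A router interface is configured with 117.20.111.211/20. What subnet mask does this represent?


/20 means 20 network bits, 12 host bits
Binary: 11111111111111111111000000000000
Mask: 255.255.240.0


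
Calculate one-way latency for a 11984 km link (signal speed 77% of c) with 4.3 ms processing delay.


Speed = 0.77 * 3e5 km/s = 231000 km/s
Propagation delay = 11984 / 231000 = 0.0519 s = 51.8788 ms
Processing delay = 4.3 ms
Total one-way latency = 56.1788 ms


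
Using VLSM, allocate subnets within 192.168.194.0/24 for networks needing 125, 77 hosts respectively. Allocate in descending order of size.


125 hosts -> /25 (126 usable): 192.168.194.0/25
77 hosts -> /25 (126 usable): 192.168.194.128/25
Allocation: 192.168.194.0/25 (125 hosts, 126 usable); 192.168.194.128/25 (77 hosts, 126 usable)


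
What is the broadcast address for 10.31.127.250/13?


Network: 10.24.0.0/13
Host bits = 19
Set all host bits to 1:
Broadcast: 10.31.255.255


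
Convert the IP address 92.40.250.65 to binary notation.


92 = 01011100
40 = 00101000
250 = 11111010
65 = 01000001
Binary: 01011100.00101000.11111010.01000001


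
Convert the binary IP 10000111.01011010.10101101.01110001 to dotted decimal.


10000111 = 135
01011010 = 90
10101101 = 173
01110001 = 113
IP: 135.90.173.113


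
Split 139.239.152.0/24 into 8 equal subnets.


New prefix = 24 + 3 = 27
Each subnet has 32 addresses
  139.239.152.0/27
  139.239.152.32/27
  139.239.152.64/27
  139.239.152.96/27
  139.239.152.128/27
  139.239.152.160/27
  139.239.152.192/27
  139.239.152.224/27
Subnets: 139.239.152.0/27, 139.239.152.32/27, 139.239.152.64/27, 139.239.152.96/27, 139.239.152.128/27, 139.239.152.160/27, 139.239.152.192/27, 139.239.152.224/27


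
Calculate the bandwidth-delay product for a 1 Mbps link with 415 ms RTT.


BDP = bandwidth * RTT
= 1 Mbps * 415 ms
= 1 * 1e6 * 415 / 1000 bits
= 415000 bits
= 51875 bytes
= 50.6592 KB
BDP = 415000 bits (51875 bytes)


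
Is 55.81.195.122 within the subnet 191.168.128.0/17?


Subnet network: 191.168.128.0
Test IP AND mask: 55.81.128.0
No, 55.81.195.122 is not in 191.168.128.0/17


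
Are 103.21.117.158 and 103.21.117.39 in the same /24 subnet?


Mask: 255.255.255.0
103.21.117.158 AND mask = 103.21.117.0
103.21.117.39 AND mask = 103.21.117.0
Yes, same subnet (103.21.117.0)


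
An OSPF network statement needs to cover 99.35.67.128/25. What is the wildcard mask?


Subnet mask: 255.255.255.128
Wildcard = 255.255.255.255 - subnet mask
255 - 255 = 0
255 - 255 = 0
255 - 255 = 0
255 - 128 = 127
Wildcard: 0.0.0.127


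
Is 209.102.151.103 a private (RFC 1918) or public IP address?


RFC 1918 private ranges:
  10.0.0.0/8 (10.0.0.0 - 10.255.255.255)
  172.16.0.0/12 (172.16.0.0 - 172.31.255.255)
  192.168.0.0/16 (192.168.0.0 - 192.168.255.255)
Public (not in any RFC 1918 range)


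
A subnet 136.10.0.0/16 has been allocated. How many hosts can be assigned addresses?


Host bits = 32 - 16 = 16
Total addresses = 2^16 = 65536
Usable = total - 2 (network and broadcast)
Usable hosts: 65534


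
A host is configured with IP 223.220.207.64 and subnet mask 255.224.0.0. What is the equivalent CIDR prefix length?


Binary: 11111111.11100000.00000000.00000000
Count leading 1s
Prefix: /11


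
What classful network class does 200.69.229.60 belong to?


First octet: 200
Binary: 11001000
110xxxxx -> Class C (192-223)
Class C, default mask 255.255.255.0 (/24)


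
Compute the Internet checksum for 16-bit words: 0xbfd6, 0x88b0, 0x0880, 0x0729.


Sum all words (with carry folding):
+ 0xbfd6 = 0xbfd6
+ 0x88b0 = 0x4887
+ 0x0880 = 0x5107
+ 0x0729 = 0x5830
One's complement: ~0x5830
Checksum = 0xa7cf


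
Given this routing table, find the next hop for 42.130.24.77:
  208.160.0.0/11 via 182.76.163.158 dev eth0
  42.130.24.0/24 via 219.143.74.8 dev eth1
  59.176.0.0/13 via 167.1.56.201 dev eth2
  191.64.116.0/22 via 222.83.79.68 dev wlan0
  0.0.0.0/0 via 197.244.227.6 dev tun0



Longest prefix match for 42.130.24.77:
  /11 208.160.0.0: no
  /24 42.130.24.0: MATCH
  /13 59.176.0.0: no
  /22 191.64.116.0: no
  /0 0.0.0.0: MATCH
Selected: next-hop 219.143.74.8 via eth1 (matched /24)


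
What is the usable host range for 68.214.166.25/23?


Network: 68.214.166.0
Broadcast: 68.214.167.255
First usable = network + 1
Last usable = broadcast - 1
Range: 68.214.166.1 to 68.214.167.254


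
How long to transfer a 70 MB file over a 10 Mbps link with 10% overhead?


Effective throughput = 10 * (1 - 10/100) = 9 Mbps
File size in Mb = 70 * 8 = 560 Mb
Time = 560 / 9
Time = 62.2222 seconds


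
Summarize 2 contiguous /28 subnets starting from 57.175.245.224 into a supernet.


Original prefix: /28
Number of subnets: 2 = 2^1
New prefix = 28 - 1 = 27
Supernet: 57.175.245.224/27


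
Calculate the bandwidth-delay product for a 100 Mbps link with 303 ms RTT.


BDP = bandwidth * RTT
= 100 Mbps * 303 ms
= 100 * 1e6 * 303 / 1000 bits
= 30300000 bits
= 3787500 bytes
= 3698.7305 KB
BDP = 30300000 bits (3787500 bytes)


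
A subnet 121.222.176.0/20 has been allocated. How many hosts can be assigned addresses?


Host bits = 32 - 20 = 12
Total addresses = 2^12 = 4096
Usable = total - 2 (network and broadcast)
Usable hosts: 4094


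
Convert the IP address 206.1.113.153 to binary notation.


206 = 11001110
1 = 00000001
113 = 01110001
153 = 10011001
Binary: 11001110.00000001.01110001.10011001


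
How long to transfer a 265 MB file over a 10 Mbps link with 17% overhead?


Effective throughput = 10 * (1 - 17/100) = 8.3 Mbps
File size in Mb = 265 * 8 = 2120 Mb
Time = 2120 / 8.3
Time = 255.4217 seconds


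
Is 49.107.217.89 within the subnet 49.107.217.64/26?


Subnet network: 49.107.217.64
Test IP AND mask: 49.107.217.64
Yes, 49.107.217.89 is in 49.107.217.64/26


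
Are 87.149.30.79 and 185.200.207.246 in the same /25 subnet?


Mask: 255.255.255.128
87.149.30.79 AND mask = 87.149.30.0
185.200.207.246 AND mask = 185.200.207.128
No, different subnets (87.149.30.0 vs 185.200.207.128)


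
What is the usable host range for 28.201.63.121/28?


Network: 28.201.63.112
Broadcast: 28.201.63.127
First usable = network + 1
Last usable = broadcast - 1
Range: 28.201.63.113 to 28.201.63.126


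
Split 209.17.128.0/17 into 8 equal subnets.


New prefix = 17 + 3 = 20
Each subnet has 4096 addresses
  209.17.128.0/20
  209.17.144.0/20
  209.17.160.0/20
  209.17.176.0/20
  209.17.192.0/20
  209.17.208.0/20
  209.17.224.0/20
  209.17.240.0/20
Subnets: 209.17.128.0/20, 209.17.144.0/20, 209.17.160.0/20, 209.17.176.0/20, 209.17.192.0/20, 209.17.208.0/20, 209.17.224.0/20, 209.17.240.0/20


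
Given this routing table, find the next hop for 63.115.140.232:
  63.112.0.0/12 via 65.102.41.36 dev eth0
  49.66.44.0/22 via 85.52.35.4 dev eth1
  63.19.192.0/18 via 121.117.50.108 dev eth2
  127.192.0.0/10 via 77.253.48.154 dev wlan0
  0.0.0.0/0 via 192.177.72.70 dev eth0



Longest prefix match for 63.115.140.232:
  /12 63.112.0.0: MATCH
  /22 49.66.44.0: no
  /18 63.19.192.0: no
  /10 127.192.0.0: no
  /0 0.0.0.0: MATCH
Selected: next-hop 65.102.41.36 via eth0 (matched /12)


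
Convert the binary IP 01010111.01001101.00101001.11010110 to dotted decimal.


01010111 = 87
01001101 = 77
00101001 = 41
11010110 = 214
IP: 87.77.41.214


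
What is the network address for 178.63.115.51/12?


IP:   10110010.00111111.01110011.00110011
Mask: 11111111.11110000.00000000.00000000
AND operation:
Net:  10110010.00110000.00000000.00000000
Network: 178.48.0.0/12


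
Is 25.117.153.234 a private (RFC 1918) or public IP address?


RFC 1918 private ranges:
  10.0.0.0/8 (10.0.0.0 - 10.255.255.255)
  172.16.0.0/12 (172.16.0.0 - 172.31.255.255)
  192.168.0.0/16 (192.168.0.0 - 192.168.255.255)
Public (not in any RFC 1918 range)


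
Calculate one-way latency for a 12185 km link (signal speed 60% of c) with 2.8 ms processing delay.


Speed = 0.6 * 3e5 km/s = 180000 km/s
Propagation delay = 12185 / 180000 = 0.0677 s = 67.6944 ms
Processing delay = 2.8 ms
Total one-way latency = 70.4944 ms


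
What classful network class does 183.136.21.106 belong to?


First octet: 183
Binary: 10110111
10xxxxxx -> Class B (128-191)
Class B, default mask 255.255.0.0 (/16)


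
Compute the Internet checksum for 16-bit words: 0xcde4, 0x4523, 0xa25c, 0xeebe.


Sum all words (with carry folding):
+ 0xcde4 = 0xcde4
+ 0x4523 = 0x1308
+ 0xa25c = 0xb564
+ 0xeebe = 0xa423
One's complement: ~0xa423
Checksum = 0x5bdc


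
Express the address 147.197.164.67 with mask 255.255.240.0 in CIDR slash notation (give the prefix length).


Binary: 11111111.11111111.11110000.00000000
Count leading 1s
Prefix: /20


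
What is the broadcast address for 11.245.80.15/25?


Network: 11.245.80.0/25
Host bits = 7
Set all host bits to 1:
Broadcast: 11.245.80.127


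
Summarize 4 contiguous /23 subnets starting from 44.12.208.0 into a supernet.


Original prefix: /23
Number of subnets: 4 = 2^2
New prefix = 23 - 2 = 21
Supernet: 44.12.208.0/21


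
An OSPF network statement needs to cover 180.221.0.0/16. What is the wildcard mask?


Subnet mask: 255.255.0.0
Wildcard = 255.255.255.255 - subnet mask
255 - 255 = 0
255 - 255 = 0
255 - 0 = 255
255 - 0 = 255
Wildcard: 0.0.255.255


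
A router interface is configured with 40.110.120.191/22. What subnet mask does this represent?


/22 means 22 network bits, 10 host bits
Binary: 11111111111111111111110000000000
Mask: 255.255.252.0


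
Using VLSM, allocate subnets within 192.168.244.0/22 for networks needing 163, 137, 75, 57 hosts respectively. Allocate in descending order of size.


163 hosts -> /24 (254 usable): 192.168.244.0/24
137 hosts -> /24 (254 usable): 192.168.245.0/24
75 hosts -> /25 (126 usable): 192.168.246.0/25
57 hosts -> /26 (62 usable): 192.168.246.128/26
Allocation: 192.168.244.0/24 (163 hosts, 254 usable); 192.168.245.0/24 (137 hosts, 254 usable); 192.168.246.0/25 (75 hosts, 126 usable); 192.168.246.128/26 (57 hosts, 62 usable)


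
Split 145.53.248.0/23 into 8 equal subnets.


New prefix = 23 + 3 = 26
Each subnet has 64 addresses
  145.53.248.0/26
  145.53.248.64/26
  145.53.248.128/26
  145.53.248.192/26
  145.53.249.0/26
  145.53.249.64/26
  145.53.249.128/26
  145.53.249.192/26
Subnets: 145.53.248.0/26, 145.53.248.64/26, 145.53.248.128/26, 145.53.248.192/26, 145.53.249.0/26, 145.53.249.64/26, 145.53.249.128/26, 145.53.249.192/26


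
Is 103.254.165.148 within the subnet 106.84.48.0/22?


Subnet network: 106.84.48.0
Test IP AND mask: 103.254.164.0
No, 103.254.165.148 is not in 106.84.48.0/22


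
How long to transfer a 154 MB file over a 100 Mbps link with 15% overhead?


Effective throughput = 100 * (1 - 15/100) = 85 Mbps
File size in Mb = 154 * 8 = 1232 Mb
Time = 1232 / 85
Time = 14.4941 seconds


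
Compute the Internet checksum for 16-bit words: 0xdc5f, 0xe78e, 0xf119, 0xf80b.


Sum all words (with carry folding):
+ 0xdc5f = 0xdc5f
+ 0xe78e = 0xc3ee
+ 0xf119 = 0xb508
+ 0xf80b = 0xad14
One's complement: ~0xad14
Checksum = 0x52eb


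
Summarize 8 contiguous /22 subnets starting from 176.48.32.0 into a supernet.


Original prefix: /22
Number of subnets: 8 = 2^3
New prefix = 22 - 3 = 19
Supernet: 176.48.32.0/19


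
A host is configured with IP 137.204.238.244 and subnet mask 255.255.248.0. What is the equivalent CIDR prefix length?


Binary: 11111111.11111111.11111000.00000000
Count leading 1s
Prefix: /21


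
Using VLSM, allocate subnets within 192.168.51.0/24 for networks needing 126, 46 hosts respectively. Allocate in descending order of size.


126 hosts -> /25 (126 usable): 192.168.51.0/25
46 hosts -> /26 (62 usable): 192.168.51.128/26
Allocation: 192.168.51.0/25 (126 hosts, 126 usable); 192.168.51.128/26 (46 hosts, 62 usable)


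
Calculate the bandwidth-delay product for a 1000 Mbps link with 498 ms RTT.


BDP = bandwidth * RTT
= 1000 Mbps * 498 ms
= 1000 * 1e6 * 498 / 1000 bits
= 498000000 bits
= 62250000 bytes
= 60791.0156 KB
BDP = 498000000 bits (62250000 bytes)


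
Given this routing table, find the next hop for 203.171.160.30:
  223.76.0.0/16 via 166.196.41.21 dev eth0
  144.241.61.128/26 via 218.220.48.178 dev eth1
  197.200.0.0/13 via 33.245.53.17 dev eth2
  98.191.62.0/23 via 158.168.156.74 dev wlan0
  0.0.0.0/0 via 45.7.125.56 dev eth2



Longest prefix match for 203.171.160.30:
  /16 223.76.0.0: no
  /26 144.241.61.128: no
  /13 197.200.0.0: no
  /23 98.191.62.0: no
  /0 0.0.0.0: MATCH
Selected: next-hop 45.7.125.56 via eth2 (matched /0)


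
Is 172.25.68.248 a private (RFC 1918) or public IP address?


RFC 1918 private ranges:
  10.0.0.0/8 (10.0.0.0 - 10.255.255.255)
  172.16.0.0/12 (172.16.0.0 - 172.31.255.255)
  192.168.0.0/16 (192.168.0.0 - 192.168.255.255)
Private (in 172.16.0.0/12)


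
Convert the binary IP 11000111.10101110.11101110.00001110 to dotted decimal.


11000111 = 199
10101110 = 174
11101110 = 238
00001110 = 14
IP: 199.174.238.14


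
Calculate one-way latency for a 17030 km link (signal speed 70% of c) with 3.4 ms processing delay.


Speed = 0.7 * 3e5 km/s = 210000 km/s
Propagation delay = 17030 / 210000 = 0.0811 s = 81.0952 ms
Processing delay = 3.4 ms
Total one-way latency = 84.4952 ms


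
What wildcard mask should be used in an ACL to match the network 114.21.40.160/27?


Subnet mask: 255.255.255.224
Wildcard = 255.255.255.255 - subnet mask
255 - 255 = 0
255 - 255 = 0
255 - 255 = 0
255 - 224 = 31
Wildcard: 0.0.0.31


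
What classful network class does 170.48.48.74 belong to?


First octet: 170
Binary: 10101010
10xxxxxx -> Class B (128-191)
Class B, default mask 255.255.0.0 (/16)


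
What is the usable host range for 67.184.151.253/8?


Network: 67.0.0.0
Broadcast: 67.255.255.255
First usable = network + 1
Last usable = broadcast - 1
Range: 67.0.0.1 to 67.255.255.254


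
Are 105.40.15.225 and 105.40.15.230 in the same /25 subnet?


Mask: 255.255.255.128
105.40.15.225 AND mask = 105.40.15.128
105.40.15.230 AND mask = 105.40.15.128
Yes, same subnet (105.40.15.128)


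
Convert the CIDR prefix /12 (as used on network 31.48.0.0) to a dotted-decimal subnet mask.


/12 means 12 network bits, 20 host bits
Binary: 11111111111100000000000000000000
Mask: 255.240.0.0


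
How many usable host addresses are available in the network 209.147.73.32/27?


Host bits = 32 - 27 = 5
Total addresses = 2^5 = 32
Usable = total - 2 (network and broadcast)
Usable hosts: 30


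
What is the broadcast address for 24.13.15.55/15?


Network: 24.12.0.0/15
Host bits = 17
Set all host bits to 1:
Broadcast: 24.13.255.255


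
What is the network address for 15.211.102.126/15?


IP:   00001111.11010011.01100110.01111110
Mask: 11111111.11111110.00000000.00000000
AND operation:
Net:  00001111.11010010.00000000.00000000
Network: 15.210.0.0/15


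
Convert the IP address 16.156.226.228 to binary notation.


16 = 00010000
156 = 10011100
226 = 11100010
228 = 11100100
Binary: 00010000.10011100.11100010.11100100


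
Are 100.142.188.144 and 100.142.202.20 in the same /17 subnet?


Mask: 255.255.128.0
100.142.188.144 AND mask = 100.142.128.0
100.142.202.20 AND mask = 100.142.128.0
Yes, same subnet (100.142.128.0)


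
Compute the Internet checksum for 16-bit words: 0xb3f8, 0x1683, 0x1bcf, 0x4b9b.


Sum all words (with carry folding):
+ 0xb3f8 = 0xb3f8
+ 0x1683 = 0xca7b
+ 0x1bcf = 0xe64a
+ 0x4b9b = 0x31e6
One's complement: ~0x31e6
Checksum = 0xce19


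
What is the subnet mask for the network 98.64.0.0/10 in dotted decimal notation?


/10 means 10 network bits, 22 host bits
Binary: 11111111110000000000000000000000
Mask: 255.192.0.0


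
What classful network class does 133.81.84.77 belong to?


First octet: 133
Binary: 10000101
10xxxxxx -> Class B (128-191)
Class B, default mask 255.255.0.0 (/16)


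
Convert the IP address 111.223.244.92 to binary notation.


111 = 01101111
223 = 11011111
244 = 11110100
92 = 01011100
Binary: 01101111.11011111.11110100.01011100
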